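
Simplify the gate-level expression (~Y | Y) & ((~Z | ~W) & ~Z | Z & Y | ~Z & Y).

(~Y | Y) & ((~Z | ~W) & ~Z | Z & Y | ~Z & Y)
= (~Z | ~W) & ~Z | Z & Y | ~Z & Y
= (~Z | ~W) & ~Z | Y
= ~Z | Y

~Z | Y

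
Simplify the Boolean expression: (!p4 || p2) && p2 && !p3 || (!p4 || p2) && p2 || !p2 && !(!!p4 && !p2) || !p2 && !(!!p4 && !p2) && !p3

(!p4 || p2) && p2 && !p3 || (!p4 || p2) && p2 || !p2 && !(!!p4 && !p2) || !p2 && !(!!p4 && !p2) && !p3
= (!p4 || p2) && p2 || !p2 && !(!!p4 && !p2) || !p2 && !(!!p4 && !p2) && !p3   [absorption]
= (!p4 || p2) && p2 || !p2 && !(!!p4 && !p2)   [absorption]
= (!p4 || p2) && p2 || !p2 && (!p4 || p2)   [De Morgan]
= !p4 || p2   [distribution]

!p4 || p2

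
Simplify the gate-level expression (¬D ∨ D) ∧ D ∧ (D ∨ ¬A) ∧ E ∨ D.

(¬D ∨ D) ∧ D ∧ (D ∨ ¬A) ∧ E ∨ D
= D ∧ (D ∨ ¬A) ∧ E ∨ D
= D ∧ E ∨ D
= D

D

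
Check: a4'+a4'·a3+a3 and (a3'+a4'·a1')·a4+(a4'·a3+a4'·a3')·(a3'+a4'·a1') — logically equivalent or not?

No

E1: a4'+a4'·a3+a3
    = a4'+a3
E2: (a3'+a4'·a1')·a4+(a4'·a3+a4'·a3')·(a3'+a4'·a1')
    = (a3'+a4'·a1')·a4+a4'·(a3'+a4'·a1')
    = a3'+a4'·a1'
These differ: at a1=1, a3=1, a4=1, E1 = 1 but E2 = 0.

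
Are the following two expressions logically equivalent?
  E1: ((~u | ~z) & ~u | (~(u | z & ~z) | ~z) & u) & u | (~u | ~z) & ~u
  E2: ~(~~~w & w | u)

E1: ((~u | ~z) & ~u | (~(u | z & ~z) | ~z) & u) & u | (~u | ~z) & ~u
    = ((~u | ~z) & ~u | (~u | ~z) & u) & u | (~u | ~z) & ~u
    = (~u | ~z) & u | (~u | ~z) & ~u
    = ~u | ~z
E2: ~(~~~w & w | u)
    = ~(~w & w | u)
    = ~u
These differ: at u=1, w=0, z=0, E1 = 1 but E2 = 0.

No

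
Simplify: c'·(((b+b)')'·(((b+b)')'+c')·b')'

c'·(((b+b)')'·(((b+b)')'+c')·b')'
= c'·(((b+b)')'·b')'
= c'·((b+b)'+b)
= c'·(b'+b)
= c'

c'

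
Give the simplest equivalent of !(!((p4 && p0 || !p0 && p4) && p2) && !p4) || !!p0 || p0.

!(!((p4 && p0 || !p0 && p4) && p2) && !p4) || !!p0 || p0
= (p4 && p0 || !p0 && p4) && p2 || p4 || !!p0 || p0   — De Morgan
= p4 && p2 || p4 || !!p0 || p0   — distribution
= p4 || !!p0 || p0   — absorption
= p4 || p0 || p0   — double negation
= p4 || p0   — idempotence

p4 || p0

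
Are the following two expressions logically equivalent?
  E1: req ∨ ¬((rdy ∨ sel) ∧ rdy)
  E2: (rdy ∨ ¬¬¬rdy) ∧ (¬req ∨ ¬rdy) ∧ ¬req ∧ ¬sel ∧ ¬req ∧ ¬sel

No

E1: req ∨ ¬((rdy ∨ sel) ∧ rdy)
    = req ∨ ¬rdy   — absorption
E2: (rdy ∨ ¬¬¬rdy) ∧ (¬req ∨ ¬rdy) ∧ ¬req ∧ ¬sel ∧ ¬req ∧ ¬sel
    = (rdy ∨ ¬rdy) ∧ (¬req ∨ ¬rdy) ∧ ¬req ∧ ¬sel ∧ ¬req ∧ ¬sel   — double negation
    = (rdy ∨ ¬rdy) ∧ ¬req ∧ ¬sel ∧ ¬req ∧ ¬sel   — absorption
    = ¬req ∧ ¬sel ∧ ¬req ∧ ¬sel   — complement / identity
    = ¬req ∧ ¬sel   — idempotence
These differ: at rdy=0, req=1, sel=1, E1 = 1 but E2 = 0.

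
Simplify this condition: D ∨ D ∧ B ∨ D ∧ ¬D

D

D ∨ D ∧ B ∨ D ∧ ¬D
= D ∨ D ∧ B   (complement / identity)
= D   (absorption)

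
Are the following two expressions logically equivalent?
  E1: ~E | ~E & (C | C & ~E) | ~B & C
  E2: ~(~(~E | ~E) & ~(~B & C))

Yes

E1: ~E | ~E & (C | C & ~E) | ~B & C
    = ~E | ~E & C | ~B & C
    = ~E | ~B & C
E2: ~(~(~E | ~E) & ~(~B & C))
    = ~(~~E & ~(~B & C))
    = ~E | ~B & C
Both reduce to ~E | ~B & C, so they are equivalent.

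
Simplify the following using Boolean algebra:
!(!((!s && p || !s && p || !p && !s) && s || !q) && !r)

!q || r

!(!((!s && p || !s && p || !p && !s) && s || !q) && !r)
= !(!((!s && p || !p && !s) && s || !q) && !r)   [idempotence]
= !(!(!s && s || !q) && !r)   [distribution]
= !s && s || !q || r   [De Morgan]
= !q || r   [complement / identity]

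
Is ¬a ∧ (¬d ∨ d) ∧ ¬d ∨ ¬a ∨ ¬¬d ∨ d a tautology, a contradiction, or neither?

neither

¬a ∧ (¬d ∨ d) ∧ ¬d ∨ ¬a ∨ ¬¬d ∨ d
= ¬a ∧ ¬d ∨ ¬a ∨ ¬¬d ∨ d
= ¬a ∧ ¬d ∨ ¬a ∨ d ∨ d
= ¬a ∧ ¬d ∨ ¬a ∨ d
= ¬a ∨ d
This depends on a, d, so it is not a constant.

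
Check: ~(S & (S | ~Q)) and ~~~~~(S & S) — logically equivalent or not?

E1: ~(S & (S | ~Q))
    = ~S   (absorption)
E2: ~~~~~(S & S)
    = ~~~(S & S)   (double negation)
    = ~~~S   (idempotence)
    = ~S   (double negation)
Both reduce to ~S, so they are equivalent.

Yes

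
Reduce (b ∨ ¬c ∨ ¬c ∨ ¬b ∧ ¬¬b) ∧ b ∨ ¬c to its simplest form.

(b ∨ ¬c ∨ ¬c ∨ ¬b ∧ ¬¬b) ∧ b ∨ ¬c
= (b ∨ ¬c ∨ ¬c ∨ ¬b ∧ b) ∧ b ∨ ¬c   (double negation)
= (b ∨ ¬c ∨ ¬c) ∧ b ∨ ¬c   (complement / identity)
= (b ∨ ¬c) ∧ b ∨ ¬c   (idempotence)
= b ∨ ¬c   (absorption)

b ∨ ¬c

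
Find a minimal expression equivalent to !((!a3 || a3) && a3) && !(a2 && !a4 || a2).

!a3 && !a2

!((!a3 || a3) && a3) && !(a2 && !a4 || a2)
= !a3 && !(a2 && !a4 || a2)   — complement / identity
= !a3 && !a2   — absorption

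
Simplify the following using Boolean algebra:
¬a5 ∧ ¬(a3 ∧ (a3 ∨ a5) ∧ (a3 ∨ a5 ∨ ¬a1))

¬a5 ∧ ¬(a3 ∧ (a3 ∨ a5) ∧ (a3 ∨ a5 ∨ ¬a1))
= ¬a5 ∧ ¬(a3 ∧ (a3 ∨ a5))
= ¬a5 ∧ ¬a3

¬a5 ∧ ¬a3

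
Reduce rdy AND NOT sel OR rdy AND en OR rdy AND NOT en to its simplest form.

rdy

rdy AND NOT sel OR rdy AND en OR rdy AND NOT en
= rdy AND NOT sel OR rdy   — distribution
= rdy   — absorption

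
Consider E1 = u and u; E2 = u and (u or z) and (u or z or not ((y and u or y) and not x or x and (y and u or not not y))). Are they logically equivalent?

E1: u and u
    = u   (idempotence)
E2: u and (u or z) and (u or z or not ((y and u or y) and not x or x and (y and u or not not y)))
    = u and (u or z) and (u or z or not ((y and u or y) and not x or x and (y and u or y)))   (double negation)
    = u and (u or z) and (u or z or not (y and u or y))   (distribution)
    = u and (u or z) and (u or z or not y)   (absorption)
    = u and (u or z)   (absorption)
    = u   (absorption)
Both reduce to u, so they are equivalent.

Yes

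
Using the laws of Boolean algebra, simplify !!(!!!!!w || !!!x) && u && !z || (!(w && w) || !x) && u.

!!(!!!!!w || !!!x) && u && !z || (!(w && w) || !x) && u
= !!(!!!!!w || !!!x) && u && !z || (!w || !x) && u   [idempotence]
= !!(!!!w || !!!x) && u && !z || (!w || !x) && u   [double negation]
= !(!!w && !!x) && u && !z || (!w || !x) && u   [De Morgan]
= (!w || !x) && u && !z || (!w || !x) && u   [De Morgan]
= (!w || !x) && u   [absorption]

(!w || !x) && u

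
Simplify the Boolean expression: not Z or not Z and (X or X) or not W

not Z or not W

not Z or not Z and (X or X) or not W
= not Z or not Z and X or not W
= not Z or not W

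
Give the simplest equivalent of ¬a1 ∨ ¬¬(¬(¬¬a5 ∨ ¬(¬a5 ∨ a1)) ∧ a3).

¬a1 ∨ ¬a5 ∧ a3

¬a1 ∨ ¬¬(¬(¬¬a5 ∨ ¬(¬a5 ∨ a1)) ∧ a3)
= ¬a1 ∨ ¬¬(¬a5 ∧ (¬a5 ∨ a1) ∧ a3)   [De Morgan]
= ¬a1 ∨ ¬a5 ∧ (¬a5 ∨ a1) ∧ a3   [double negation]
= ¬a1 ∨ ¬a5 ∧ a3   [absorption]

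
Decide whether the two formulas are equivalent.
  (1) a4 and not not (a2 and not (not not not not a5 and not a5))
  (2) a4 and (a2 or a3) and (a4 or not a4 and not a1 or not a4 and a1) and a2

E1: a4 and not not (a2 and not (not not not not a5 and not a5))
    = a4 and not not (a2 and not (not not a5 and not a5))
    = a4 and not not (a2 and (not a5 or a5))
    = a4 and not not a2
    = a4 and a2
E2: a4 and (a2 or a3) and (a4 or not a4 and not a1 or not a4 and a1) and a2
    = a4 and (a2 or a3) and (a4 or not a4) and a2
    = a4 and (a2 or a3) and a2
    = a4 and a2
Both reduce to a4 and a2, so they are equivalent.

Yes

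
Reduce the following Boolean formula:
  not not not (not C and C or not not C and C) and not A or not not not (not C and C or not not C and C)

not C

not not not (not C and C or not not C and C) and not A or not not not (not C and C or not not C and C)
= not not not (not C and C or not not C and C)   [absorption]
= not (not C and C or not not C and C)   [double negation]
= not (not C and C or C and C)   [double negation]
= not C   [distribution]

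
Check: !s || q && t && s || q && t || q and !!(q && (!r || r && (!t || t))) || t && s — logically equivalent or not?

E1: !s || q && t && s || q && t || q
    = !s || q && t || q   — absorption
    = !s || q   — absorption
E2: !!(q && (!r || r && (!t || t))) || t && s
    = !!(q && (!r || r)) || t && s   — complement / identity
    = !!q || t && s   — complement / identity
    = q || t && s   — double negation
These differ: at q=0, r=0, s=0, t=0, E1 = 1 but E2 = 0.

No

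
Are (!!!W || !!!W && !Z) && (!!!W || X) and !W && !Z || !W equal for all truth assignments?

E1: (!!!W || !!!W && !Z) && (!!!W || X)
    = !!!W && (!!!W || X)
    = !!!W
    = !W
E2: !W && !Z || !W
    = !W
Both reduce to !W, so they are equivalent.

Yes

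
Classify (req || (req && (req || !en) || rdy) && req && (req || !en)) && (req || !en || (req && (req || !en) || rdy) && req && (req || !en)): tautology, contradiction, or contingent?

(req || (req && (req || !en) || rdy) && req && (req || !en)) && (req || !en || (req && (req || !en) || rdy) && req && (req || !en))
= req && (req || !en) || (req && (req || !en) || rdy) && req && (req || !en)   (distribution)
= req && (req || !en) || req && (req || !en)   (absorption)
= req && (req || !en)   (idempotence)
= req   (absorption)
This depends on req, so it is not a constant.

contingent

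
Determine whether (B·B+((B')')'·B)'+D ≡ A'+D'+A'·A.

E1: (B·B+((B')')'·B)'+D
    = (B·B+B'·B)'+D   — double negation
    = B'+D   — distribution
E2: A'+D'+A'·A
    = A'+D'   — complement / identity
These differ: at A=1, B=1, D=0, E1 = 0 but E2 = 1.

No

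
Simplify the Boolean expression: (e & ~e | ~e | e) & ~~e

e

(e & ~e | ~e | e) & ~~e
= (e & ~e | ~e | e) & e   [double negation]
= (~e | e) & e   [complement / identity]
= e   [complement / identity]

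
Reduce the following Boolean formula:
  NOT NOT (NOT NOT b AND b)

NOT NOT (NOT NOT b AND b)
= NOT NOT b AND b   [double negation]
= b AND b   [double negation]
= b   [idempotence]

b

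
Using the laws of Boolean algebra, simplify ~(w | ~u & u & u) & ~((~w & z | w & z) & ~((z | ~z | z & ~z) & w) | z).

~w & ~z

~(w | ~u & u & u) & ~((~w & z | w & z) & ~((z | ~z | z & ~z) & w) | z)
= ~(w | ~u & u & u) & ~((~w & z | w & z) & ~((z | ~z) & w) | z)   — complement / identity
= ~(w | ~u & u & u) & ~((~w & z | w & z) & ~w | z)   — complement / identity
= ~(w | ~u & u) & ~((~w & z | w & z) & ~w | z)   — idempotence
= ~(w | ~u & u) & ~(z & ~w | z)   — distribution
= ~(w | ~u & u) & ~z   — absorption
= ~w & ~z   — complement / identity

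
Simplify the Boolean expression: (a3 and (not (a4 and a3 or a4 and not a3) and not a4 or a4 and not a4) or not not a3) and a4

(a3 and (not (a4 and a3 or a4 and not a3) and not a4 or a4 and not a4) or not not a3) and a4
= (a3 and (not a4 and not a4 or a4 and not a4) or not not a3) and a4   (distribution)
= (a3 and (not a4 and not a4 or a4 and not a4) or a3) and a4   (double negation)
= (a3 and not a4 or a3) and a4   (distribution)
= a3 and a4   (absorption)

a3 and a4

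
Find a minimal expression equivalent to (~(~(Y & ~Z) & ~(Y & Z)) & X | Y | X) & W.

(~(~(Y & ~Z) & ~(Y & Z)) & X | Y | X) & W
= ((Y & ~Z | Y & Z) & X | Y | X) & W   — De Morgan
= (Y & X | Y | X) & W   — distribution
= (Y | X) & W   — absorption

(Y | X) & W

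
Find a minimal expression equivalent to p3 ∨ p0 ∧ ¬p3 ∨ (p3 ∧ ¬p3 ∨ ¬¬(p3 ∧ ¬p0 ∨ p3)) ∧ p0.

p3 ∨ p0

p3 ∨ p0 ∧ ¬p3 ∨ (p3 ∧ ¬p3 ∨ ¬¬(p3 ∧ ¬p0 ∨ p3)) ∧ p0
= p3 ∨ p0 ∧ ¬p3 ∨ (p3 ∧ ¬p3 ∨ p3 ∧ ¬p0 ∨ p3) ∧ p0
= p3 ∨ p0 ∧ ¬p3 ∨ (p3 ∧ ¬p3 ∨ p3) ∧ p0
= p3 ∨ p0 ∧ ¬p3 ∨ p3 ∧ p0
= p3 ∨ p0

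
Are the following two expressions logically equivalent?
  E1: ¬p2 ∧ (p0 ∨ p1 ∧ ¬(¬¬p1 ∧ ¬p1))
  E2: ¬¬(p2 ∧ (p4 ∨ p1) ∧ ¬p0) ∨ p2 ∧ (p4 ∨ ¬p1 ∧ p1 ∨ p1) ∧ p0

E1: ¬p2 ∧ (p0 ∨ p1 ∧ ¬(¬¬p1 ∧ ¬p1))
    = ¬p2 ∧ (p0 ∨ p1 ∧ (¬p1 ∨ p1))
    = ¬p2 ∧ (p0 ∨ p1)
E2: ¬¬(p2 ∧ (p4 ∨ p1) ∧ ¬p0) ∨ p2 ∧ (p4 ∨ ¬p1 ∧ p1 ∨ p1) ∧ p0
    = p2 ∧ (p4 ∨ p1) ∧ ¬p0 ∨ p2 ∧ (p4 ∨ ¬p1 ∧ p1 ∨ p1) ∧ p0
    = p2 ∧ (p4 ∨ p1) ∧ ¬p0 ∨ p2 ∧ (p4 ∨ p1) ∧ p0
    = p2 ∧ (p4 ∨ p1)
These differ: at p0=1, p1=1, p2=0, p4=1, E1 = 1 but E2 = 0.

No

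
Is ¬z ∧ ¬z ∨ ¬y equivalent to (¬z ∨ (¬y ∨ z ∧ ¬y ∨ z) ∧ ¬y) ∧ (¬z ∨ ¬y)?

Yes

E1: ¬z ∧ ¬z ∨ ¬y
    = ¬z ∨ ¬y   — idempotence
E2: (¬z ∨ (¬y ∨ z ∧ ¬y ∨ z) ∧ ¬y) ∧ (¬z ∨ ¬y)
    = (¬z ∨ (¬y ∨ z) ∧ ¬y) ∧ (¬z ∨ ¬y)   — absorption
    = (¬z ∨ ¬y) ∧ (¬z ∨ ¬y)   — absorption
    = ¬z ∨ ¬y   — idempotence
Both reduce to ¬z ∨ ¬y, so they are equivalent.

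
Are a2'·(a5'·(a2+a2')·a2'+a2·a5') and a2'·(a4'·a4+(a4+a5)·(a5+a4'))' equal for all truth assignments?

Yes

E1: a2'·(a5'·(a2+a2')·a2'+a2·a5')
    = a2'·(a5'·a2'+a2·a5')
    = a2'·a5'
E2: a2'·(a4'·a4+(a4+a5)·(a5+a4'))'
    = a2'·((a4+a5)·(a5+a4'))'
    = a2'·(a4·a4'+a5)'
    = a2'·a5'
Both reduce to a2'·a5', so they are equivalent.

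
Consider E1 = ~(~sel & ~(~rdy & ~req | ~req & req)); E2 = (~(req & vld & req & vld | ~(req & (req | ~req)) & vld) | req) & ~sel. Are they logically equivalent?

No

E1: ~(~sel & ~(~rdy & ~req | ~req & req))
    = ~(~sel & ~(~rdy & ~req))   — complement / identity
    = sel | ~rdy & ~req   — De Morgan
E2: (~(req & vld & req & vld | ~(req & (req | ~req)) & vld) | req) & ~sel
    = (~(req & vld | ~(req & (req | ~req)) & vld) | req) & ~sel   — idempotence
    = (~(req & vld | ~req & vld) | req) & ~sel   — complement / identity
    = (~vld | req) & ~sel   — distribution
These differ: at rdy=0, req=1, sel=1, vld=1, E1 = 1 but E2 = 0.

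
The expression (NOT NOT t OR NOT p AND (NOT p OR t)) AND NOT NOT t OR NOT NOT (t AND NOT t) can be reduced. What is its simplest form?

(NOT NOT t OR NOT p AND (NOT p OR t)) AND NOT NOT t OR NOT NOT (t AND NOT t)
= (NOT NOT t OR NOT p) AND NOT NOT t OR NOT NOT (t AND NOT t)   — absorption
= (NOT NOT t OR NOT p) AND NOT NOT t OR t AND NOT t   — double negation
= NOT NOT t OR t AND NOT t   — absorption
= t OR t AND NOT t   — double negation
= t   — complement / identity

t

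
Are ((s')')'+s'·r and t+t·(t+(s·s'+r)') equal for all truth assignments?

E1: ((s')')'+s'·r
    = s'+s'·r   (double negation)
    = s'   (absorption)
E2: t+t·(t+(s·s'+r)')
    = t+t·(t+r')   (complement / identity)
    = t+t   (absorption)
    = t   (idempotence)
These differ: at r=1, s=0, t=0, E1 = 1 but E2 = 0.

No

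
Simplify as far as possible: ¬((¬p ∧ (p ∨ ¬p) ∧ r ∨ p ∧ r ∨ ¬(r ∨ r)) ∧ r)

¬r

¬((¬p ∧ (p ∨ ¬p) ∧ r ∨ p ∧ r ∨ ¬(r ∨ r)) ∧ r)
= ¬((¬p ∧ r ∨ p ∧ r ∨ ¬(r ∨ r)) ∧ r)   [complement / identity]
= ¬((r ∨ ¬(r ∨ r)) ∧ r)   [distribution]
= ¬((r ∨ ¬r) ∧ r)   [idempotence]
= ¬r   [complement / identity]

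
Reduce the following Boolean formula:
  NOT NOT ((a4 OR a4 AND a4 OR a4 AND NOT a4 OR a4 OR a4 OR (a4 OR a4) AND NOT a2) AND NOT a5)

NOT NOT ((a4 OR a4 AND a4 OR a4 AND NOT a4 OR a4 OR a4 OR (a4 OR a4) AND NOT a2) AND NOT a5)
= NOT NOT ((a4 OR a4 OR a4 OR a4 OR (a4 OR a4) AND NOT a2) AND NOT a5)   [distribution]
= NOT NOT ((a4 OR a4 OR (a4 OR a4) AND NOT a2) AND NOT a5)   [idempotence]
= (a4 OR a4 OR (a4 OR a4) AND NOT a2) AND NOT a5   [double negation]
= (a4 OR a4) AND NOT a5   [absorption]
= a4 AND NOT a5   [idempotence]

a4 AND NOT a5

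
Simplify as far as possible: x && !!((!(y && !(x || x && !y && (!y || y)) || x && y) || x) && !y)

x && !y

x && !!((!(y && !(x || x && !y && (!y || y)) || x && y) || x) && !y)
= x && !!((!(y && !(x || x && !y) || x && y) || x) && !y)
= x && !!((!(y && (!(x || x && !y) || x)) || x) && !y)
= x && !!((!(y && (!x || x)) || x) && !y)
= x && (!(y && (!x || x)) || x) && !y
= x && (!y || x) && !y
= x && !y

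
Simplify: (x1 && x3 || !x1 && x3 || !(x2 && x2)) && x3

x3

(x1 && x3 || !x1 && x3 || !(x2 && x2)) && x3
= (x1 && x3 || !x1 && x3 || !x2) && x3   [idempotence]
= (x3 || !x2) && x3   [distribution]
= x3   [absorption]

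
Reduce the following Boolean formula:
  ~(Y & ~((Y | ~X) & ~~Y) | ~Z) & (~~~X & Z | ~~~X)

~(Y & ~((Y | ~X) & ~~Y) | ~Z) & (~~~X & Z | ~~~X)
= ~(Y & ~((Y | ~X) & Y) | ~Z) & (~~~X & Z | ~~~X)
= ~(Y & ~((Y | ~X) & Y) | ~Z) & ~~~X
= ~(Y & ~Y | ~Z) & ~~~X
= ~~Z & ~~~X
= Z & ~~~X
= Z & ~X

Z & ~X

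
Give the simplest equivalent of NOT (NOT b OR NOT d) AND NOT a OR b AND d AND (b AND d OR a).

b AND d

NOT (NOT b OR NOT d) AND NOT a OR b AND d AND (b AND d OR a)
= NOT (NOT b OR NOT d) AND NOT a OR b AND d
= b AND d AND NOT a OR b AND d
= b AND d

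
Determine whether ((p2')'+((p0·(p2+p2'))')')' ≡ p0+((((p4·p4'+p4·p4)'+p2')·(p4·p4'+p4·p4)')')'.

E1: ((p2')'+((p0·(p2+p2'))')')'
    = p2'·(p0·(p2+p2'))'   (De Morgan)
    = p2'·p0'   (complement / identity)
E2: p0+((((p4·p4'+p4·p4)'+p2')·(p4·p4'+p4·p4)')')'
    = p0+(((p4·p4'+p4·p4)')')'   (absorption)
    = p0+((p4')')'   (distribution)
    = p0+p4'   (double negation)
These differ: at p0=1, p2=1, p4=0, E1 = 0 but E2 = 1.

No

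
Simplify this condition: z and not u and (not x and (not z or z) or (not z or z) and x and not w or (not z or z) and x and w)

z and not u

z and not u and (not x and (not z or z) or (not z or z) and x and not w or (not z or z) and x and w)
= z and not u and (not x and (not z or z) or (not z or z) and x)   [distribution]
= z and not u and (not z or z)   [distribution]
= z and not u   [complement / identity]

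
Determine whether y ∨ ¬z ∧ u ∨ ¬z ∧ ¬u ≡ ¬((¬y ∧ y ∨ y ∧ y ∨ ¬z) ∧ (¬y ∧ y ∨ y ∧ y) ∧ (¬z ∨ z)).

E1: y ∨ ¬z ∧ u ∨ ¬z ∧ ¬u
    = y ∨ ¬z   (distribution)
E2: ¬((¬y ∧ y ∨ y ∧ y ∨ ¬z) ∧ (¬y ∧ y ∨ y ∧ y) ∧ (¬z ∨ z))
    = ¬((¬y ∧ y ∨ y ∧ y ∨ ¬z) ∧ (¬y ∧ y ∨ y ∧ y))   (complement / identity)
    = ¬(¬y ∧ y ∨ y ∧ y)   (absorption)
    = ¬y   (distribution)
These differ: at u=0, y=1, z=1, E1 = 1 but E2 = 0.

No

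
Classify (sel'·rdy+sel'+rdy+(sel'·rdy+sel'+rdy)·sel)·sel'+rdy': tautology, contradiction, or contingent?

contingent

(sel'·rdy+sel'+rdy+(sel'·rdy+sel'+rdy)·sel)·sel'+rdy'
= (sel'·rdy+sel'+rdy)·sel'+rdy'
= (sel'+rdy)·sel'+rdy'
= sel'+rdy'
This depends on rdy, sel, so it is not a constant.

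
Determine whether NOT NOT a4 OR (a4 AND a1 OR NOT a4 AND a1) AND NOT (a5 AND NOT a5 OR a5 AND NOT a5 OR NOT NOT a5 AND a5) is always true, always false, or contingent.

contingent

NOT NOT a4 OR (a4 AND a1 OR NOT a4 AND a1) AND NOT (a5 AND NOT a5 OR a5 AND NOT a5 OR NOT NOT a5 AND a5)
= NOT NOT a4 OR (a4 AND a1 OR NOT a4 AND a1) AND NOT (a5 AND NOT a5 OR NOT NOT a5 AND a5)   (idempotence)
= NOT NOT a4 OR (a4 AND a1 OR NOT a4 AND a1) AND NOT (a5 AND NOT a5 OR a5 AND a5)   (double negation)
= NOT NOT a4 OR (a4 AND a1 OR NOT a4 AND a1) AND NOT a5   (distribution)
= a4 OR (a4 AND a1 OR NOT a4 AND a1) AND NOT a5   (double negation)
= a4 OR a1 AND NOT a5   (distribution)
This depends on a1, a4, a5, so it is not a constant.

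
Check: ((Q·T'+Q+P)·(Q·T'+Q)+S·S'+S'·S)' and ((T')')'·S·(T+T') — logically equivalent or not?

No

E1: ((Q·T'+Q+P)·(Q·T'+Q)+S·S'+S'·S)'
    = ((Q·T'+Q+P)·(Q·T'+Q)+S'·S)'   [complement / identity]
    = ((Q·T'+Q+P)·(Q·T'+Q))'   [complement / identity]
    = (Q·T'+Q)'   [absorption]
    = Q'   [absorption]
E2: ((T')')'·S·(T+T')
    = ((T')')'·S   [complement / identity]
    = T'·S   [double negation]
These differ: at P=0, Q=0, S=0, T=1, E1 = 1 but E2 = 0.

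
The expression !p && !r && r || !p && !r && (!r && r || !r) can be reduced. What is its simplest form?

!p && !r && r || !p && !r && (!r && r || !r)
= !p && !r && r || !p && !r && !r
= !p && !r

!p && !r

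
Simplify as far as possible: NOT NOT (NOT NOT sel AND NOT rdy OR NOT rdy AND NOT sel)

NOT NOT (NOT NOT sel AND NOT rdy OR NOT rdy AND NOT sel)
= NOT NOT (sel AND NOT rdy OR NOT rdy AND NOT sel)
= sel AND NOT rdy OR NOT rdy AND NOT sel
= NOT rdy

NOT rdy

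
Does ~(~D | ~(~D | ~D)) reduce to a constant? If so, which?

yes, False

~(~D | ~(~D | ~D))
= ~(~D | ~~D)
= D & ~D
= 0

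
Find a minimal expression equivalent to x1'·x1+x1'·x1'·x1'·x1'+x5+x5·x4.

x1'·x1+x1'·x1'·x1'·x1'+x5+x5·x4
= x1'·x1+x1'·x1'·x1'·x1'+x5   [absorption]
= x1'·x1+x1'·x1'+x5   [idempotence]
= x1'+x5   [distribution]

x1'+x5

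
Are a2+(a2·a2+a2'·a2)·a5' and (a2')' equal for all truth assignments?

Yes

E1: a2+(a2·a2+a2'·a2)·a5'
    = a2+a2·a5'   — distribution
    = a2   — absorption
E2: (a2')'
    = a2   — double negation
Both reduce to a2, so they are equivalent.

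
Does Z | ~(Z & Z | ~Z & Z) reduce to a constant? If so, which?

yes, True

Z | ~(Z & Z | ~Z & Z)
= Z | ~Z   [distribution]
= 1   [complement]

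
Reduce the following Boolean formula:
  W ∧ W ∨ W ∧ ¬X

W ∧ W ∨ W ∧ ¬X
= (W ∨ ¬X) ∧ W   (distribution)
= W   (absorption)

W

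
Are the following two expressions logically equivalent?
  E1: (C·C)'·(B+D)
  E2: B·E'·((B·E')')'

No

E1: (C·C)'·(B+D)
    = C'·(B+D)   — idempotence
E2: B·E'·((B·E')')'
    = B·E'·B·E'   — double negation
    = B·E'   — idempotence
These differ: at B=1, C=1, D=1, E=0, E1 = 0 but E2 = 1.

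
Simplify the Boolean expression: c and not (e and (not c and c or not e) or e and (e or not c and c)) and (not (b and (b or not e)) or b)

c and not (e and (not c and c or not e) or e and (e or not c and c)) and (not (b and (b or not e)) or b)
= c and not (e and (not c and c or not e) or e and e) and (not (b and (b or not e)) or b)
= c and not (e and (not c and c or not e) or e and e) and (not b or b)
= c and not (e and not e or e and e) and (not b or b)
= c and not e and (not b or b)
= c and not e

c and not e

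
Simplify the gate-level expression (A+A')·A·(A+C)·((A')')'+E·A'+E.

E

(A+A')·A·(A+C)·((A')')'+E·A'+E
= (A+A')·A·((A')')'+E·A'+E   [absorption]
= (A+A')·A·A'+E·A'+E   [double negation]
= A·A'+E·A'+E   [complement / identity]
= E·A'+E   [complement / identity]
= E   [absorption]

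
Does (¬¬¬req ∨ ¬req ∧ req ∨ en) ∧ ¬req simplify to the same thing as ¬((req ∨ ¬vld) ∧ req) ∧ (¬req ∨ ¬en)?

Yes

E1: (¬¬¬req ∨ ¬req ∧ req ∨ en) ∧ ¬req
    = (¬¬¬req ∨ en) ∧ ¬req   — complement / identity
    = (¬req ∨ en) ∧ ¬req   — double negation
    = ¬req   — absorption
E2: ¬((req ∨ ¬vld) ∧ req) ∧ (¬req ∨ ¬en)
    = ¬req ∧ (¬req ∨ ¬en)   — absorption
    = ¬req   — absorption
Both reduce to ¬req, so they are equivalent.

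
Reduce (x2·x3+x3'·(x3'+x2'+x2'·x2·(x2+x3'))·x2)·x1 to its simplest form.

(x2·x3+x3'·(x3'+x2'+x2'·x2·(x2+x3'))·x2)·x1
= (x2·x3+x3'·(x3'+x2'+x2'·x2)·x2)·x1
= (x2·x3+x3'·(x3'+x2')·x2)·x1
= (x2·x3+x3'·x2)·x1
= x2·x1

x2·x1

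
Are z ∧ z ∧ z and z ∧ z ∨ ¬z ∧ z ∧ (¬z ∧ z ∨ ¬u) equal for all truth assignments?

E1: z ∧ z ∧ z
    = z ∧ z
    = z
E2: z ∧ z ∨ ¬z ∧ z ∧ (¬z ∧ z ∨ ¬u)
    = z ∧ z ∨ ¬z ∧ z
    = z
Both reduce to z, so they are equivalent.

Yes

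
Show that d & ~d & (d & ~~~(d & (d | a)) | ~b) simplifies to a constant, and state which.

0

d & ~d & (d & ~~~(d & (d | a)) | ~b)
= d & ~d & (d & ~~~d | ~b)   [absorption]
= d & ~d & (d & ~d | ~b)   [double negation]
= d & ~d   [absorption]
= 0   [complement]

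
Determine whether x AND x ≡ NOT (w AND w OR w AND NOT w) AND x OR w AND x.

E1: x AND x
    = x
E2: NOT (w AND w OR w AND NOT w) AND x OR w AND x
    = NOT w AND x OR w AND x
    = x
Both reduce to x, so they are equivalent.

Yes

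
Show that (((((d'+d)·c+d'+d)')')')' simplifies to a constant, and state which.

(((((d'+d)·c+d'+d)')')')'
= (((d'+d)·c+d'+d)')'   — double negation
= ((d'+d)')'   — absorption
= d'+d   — double negation
= 1   — complement

1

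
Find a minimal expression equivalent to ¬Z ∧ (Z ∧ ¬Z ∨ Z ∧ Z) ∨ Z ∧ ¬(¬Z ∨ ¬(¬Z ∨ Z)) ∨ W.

Z ∨ W

¬Z ∧ (Z ∧ ¬Z ∨ Z ∧ Z) ∨ Z ∧ ¬(¬Z ∨ ¬(¬Z ∨ Z)) ∨ W
= ¬Z ∧ (Z ∧ ¬Z ∨ Z ∧ Z) ∨ Z ∧ Z ∧ (¬Z ∨ Z) ∨ W
= ¬Z ∧ Z ∧ (¬Z ∨ Z) ∨ Z ∧ Z ∧ (¬Z ∨ Z) ∨ W
= Z ∧ (¬Z ∨ Z) ∨ W
= Z ∨ W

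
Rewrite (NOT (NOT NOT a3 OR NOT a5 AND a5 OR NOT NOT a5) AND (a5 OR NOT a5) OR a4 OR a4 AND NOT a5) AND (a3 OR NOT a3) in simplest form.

NOT a3 AND NOT a5 OR a4

(NOT (NOT NOT a3 OR NOT a5 AND a5 OR NOT NOT a5) AND (a5 OR NOT a5) OR a4 OR a4 AND NOT a5) AND (a3 OR NOT a3)
= NOT (NOT NOT a3 OR NOT a5 AND a5 OR NOT NOT a5) AND (a5 OR NOT a5) OR a4 OR a4 AND NOT a5   [complement / identity]
= NOT (NOT NOT a3 OR NOT NOT a5) AND (a5 OR NOT a5) OR a4 OR a4 AND NOT a5   [complement / identity]
= NOT (NOT NOT a3 OR NOT NOT a5) OR a4 OR a4 AND NOT a5   [complement / identity]
= NOT (NOT NOT a3 OR NOT NOT a5) OR a4   [absorption]
= NOT a3 AND NOT a5 OR a4   [De Morgan]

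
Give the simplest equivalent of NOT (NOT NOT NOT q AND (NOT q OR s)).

NOT (NOT NOT NOT q AND (NOT q OR s))
= NOT (NOT q AND (NOT q OR s))   — double negation
= NOT NOT q   — absorption
= q   — double negation

q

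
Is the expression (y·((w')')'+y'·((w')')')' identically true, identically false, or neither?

(y·((w')')'+y'·((w')')')'
= (((w')')')'   — distribution
= (w')'   — double negation
= w   — double negation
This depends on w, so it is not a constant.

neither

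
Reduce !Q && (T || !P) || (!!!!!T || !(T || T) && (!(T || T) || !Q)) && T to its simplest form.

!Q && (T || !P)

!Q && (T || !P) || (!!!!!T || !(T || T) && (!(T || T) || !Q)) && T
= !Q && (T || !P) || (!!!T || !(T || T) && (!(T || T) || !Q)) && T
= !Q && (T || !P) || (!T || !(T || T) && (!(T || T) || !Q)) && T
= !Q && (T || !P) || (!T || !(T || T)) && T
= !Q && (T || !P) || (!T || !T) && T
= !Q && (T || !P) || !T && T
= !Q && (T || !P)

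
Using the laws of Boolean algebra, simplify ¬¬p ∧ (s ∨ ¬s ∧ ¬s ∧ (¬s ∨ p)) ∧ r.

p ∧ r

¬¬p ∧ (s ∨ ¬s ∧ ¬s ∧ (¬s ∨ p)) ∧ r
= ¬¬p ∧ (s ∨ ¬s ∧ (¬s ∨ p)) ∧ r   [idempotence]
= p ∧ (s ∨ ¬s ∧ (¬s ∨ p)) ∧ r   [double negation]
= p ∧ (s ∨ ¬s) ∧ r   [absorption]
= p ∧ r   [complement / identity]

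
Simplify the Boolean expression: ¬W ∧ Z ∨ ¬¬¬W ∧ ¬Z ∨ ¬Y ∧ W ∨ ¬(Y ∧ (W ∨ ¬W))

¬W ∧ Z ∨ ¬¬¬W ∧ ¬Z ∨ ¬Y ∧ W ∨ ¬(Y ∧ (W ∨ ¬W))
= ¬W ∧ Z ∨ ¬W ∧ ¬Z ∨ ¬Y ∧ W ∨ ¬(Y ∧ (W ∨ ¬W))   (double negation)
= ¬W ∧ Z ∨ ¬W ∧ ¬Z ∨ ¬Y ∧ W ∨ ¬Y   (complement / identity)
= ¬W ∨ ¬Y ∧ W ∨ ¬Y   (distribution)
= ¬W ∨ ¬Y   (absorption)

¬W ∨ ¬Y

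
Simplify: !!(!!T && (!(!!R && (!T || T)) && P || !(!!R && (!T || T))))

!!(!!T && (!(!!R && (!T || T)) && P || !(!!R && (!T || T))))
= !!(!!T && !(!!R && (!T || T)))   — absorption
= !!(!!T && !!!R)   — complement / identity
= !(!T || !!R)   — De Morgan
= T && !R   — De Morgan

T && !R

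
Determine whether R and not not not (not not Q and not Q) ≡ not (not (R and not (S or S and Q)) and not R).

Yes

E1: R and not not not (not not Q and not Q)
    = R and not (not not Q and not Q)
    = R and (not Q or Q)
    = R
E2: not (not (R and not (S or S and Q)) and not R)
    = not (not (R and not S) and not R)
    = R and not S or R
    = R
Both reduce to R, so they are equivalent.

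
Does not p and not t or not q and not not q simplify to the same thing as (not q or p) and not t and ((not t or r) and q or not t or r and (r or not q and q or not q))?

No

E1: not p and not t or not q and not not q
    = not p and not t or not q and q   (double negation)
    = not p and not t   (complement / identity)
E2: (not q or p) and not t and ((not t or r) and q or not t or r and (r or not q and q or not q))
    = (not q or p) and not t and ((not t or r) and q or not t or r and (r or not q))   (complement / identity)
    = (not q or p) and not t and ((not t or r) and q or not t or r)   (absorption)
    = (not q or p) and not t and (not t or r)   (absorption)
    = (not q or p) and not t   (absorption)
These differ: at p=1, q=0, r=0, t=0, E1 = 0 but E2 = 1.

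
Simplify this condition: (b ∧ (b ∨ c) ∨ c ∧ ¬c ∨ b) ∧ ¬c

(b ∧ (b ∨ c) ∨ c ∧ ¬c ∨ b) ∧ ¬c
= (b ∧ (b ∨ c) ∨ b) ∧ ¬c
= (b ∨ b) ∧ ¬c
= b ∧ ¬c

b ∧ ¬c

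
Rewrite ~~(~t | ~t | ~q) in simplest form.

~~(~t | ~t | ~q)
= ~~(~t | ~q)   — idempotence
= ~t | ~q   — double negation

~t | ~q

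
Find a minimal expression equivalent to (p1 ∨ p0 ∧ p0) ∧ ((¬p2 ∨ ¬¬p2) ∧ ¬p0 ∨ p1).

(p1 ∨ p0 ∧ p0) ∧ ((¬p2 ∨ ¬¬p2) ∧ ¬p0 ∨ p1)
= (p1 ∨ p0 ∧ p0) ∧ ((¬p2 ∨ p2) ∧ ¬p0 ∨ p1)   [double negation]
= (p1 ∨ p0) ∧ ((¬p2 ∨ p2) ∧ ¬p0 ∨ p1)   [idempotence]
= (p1 ∨ p0) ∧ (¬p0 ∨ p1)   [complement / identity]
= p0 ∧ ¬p0 ∨ p1   [distribution]
= p1   [complement / identity]

p1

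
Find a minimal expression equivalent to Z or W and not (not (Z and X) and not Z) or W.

Z or W

Z or W and not (not (Z and X) and not Z) or W
= Z or W and (Z and X or Z) or W   (De Morgan)
= Z or W and Z or W   (absorption)
= Z or W   (absorption)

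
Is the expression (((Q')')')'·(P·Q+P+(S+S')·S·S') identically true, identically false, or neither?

(((Q')')')'·(P·Q+P+(S+S')·S·S')
= (((Q')')')'·(P+(S+S')·S·S')
= (((Q')')')'·(P+S·S')
= (Q')'·(P+S·S')
= Q·(P+S·S')
= Q·P
This depends on P, Q, so it is not a constant.

neither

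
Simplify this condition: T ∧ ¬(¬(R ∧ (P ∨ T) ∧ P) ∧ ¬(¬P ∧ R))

T ∧ ¬(¬(R ∧ (P ∨ T) ∧ P) ∧ ¬(¬P ∧ R))
= T ∧ (R ∧ (P ∨ T) ∧ P ∨ ¬P ∧ R)
= T ∧ (R ∧ P ∨ ¬P ∧ R)
= T ∧ R

T ∧ R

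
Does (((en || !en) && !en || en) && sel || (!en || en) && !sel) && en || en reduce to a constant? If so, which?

(((en || !en) && !en || en) && sel || (!en || en) && !sel) && en || en
= ((!en || en) && sel || (!en || en) && !sel) && en || en   — complement / identity
= (!en || en) && en || en   — distribution
= en || en   — complement / identity
= en   — idempotence
This depends on en, so it is not a constant.

no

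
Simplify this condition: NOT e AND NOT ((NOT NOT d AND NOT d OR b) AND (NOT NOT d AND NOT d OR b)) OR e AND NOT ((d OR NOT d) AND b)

NOT e AND NOT ((NOT NOT d AND NOT d OR b) AND (NOT NOT d AND NOT d OR b)) OR e AND NOT ((d OR NOT d) AND b)
= NOT e AND NOT (NOT NOT d AND NOT d OR b) OR e AND NOT ((d OR NOT d) AND b)   (idempotence)
= NOT e AND NOT (NOT NOT d AND NOT d OR b) OR e AND NOT b   (complement / identity)
= NOT e AND NOT (d AND NOT d OR b) OR e AND NOT b   (double negation)
= NOT e AND NOT b OR e AND NOT b   (complement / identity)
= NOT b   (distribution)

NOT b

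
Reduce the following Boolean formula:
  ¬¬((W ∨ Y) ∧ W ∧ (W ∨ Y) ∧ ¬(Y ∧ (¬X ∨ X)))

W ∧ ¬Y

¬¬((W ∨ Y) ∧ W ∧ (W ∨ Y) ∧ ¬(Y ∧ (¬X ∨ X)))
= ¬¬((W ∨ Y) ∧ W ∧ ¬(Y ∧ (¬X ∨ X)))
= ¬¬((W ∨ Y) ∧ W ∧ ¬Y)
= ¬¬(W ∧ ¬Y)
= W ∧ ¬Y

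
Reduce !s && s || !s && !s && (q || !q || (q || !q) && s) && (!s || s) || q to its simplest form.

!s && s || !s && !s && (q || !q || (q || !q) && s) && (!s || s) || q
= !s && s || !s && !s && (q || !q) && (!s || s) || q
= !s && s || !s && !s && (!s || s) || q
= !s && s || !s && !s || q
= !s || q

!s || q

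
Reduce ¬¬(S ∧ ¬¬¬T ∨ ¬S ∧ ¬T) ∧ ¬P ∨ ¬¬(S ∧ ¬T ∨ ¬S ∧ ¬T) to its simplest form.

¬T

¬¬(S ∧ ¬¬¬T ∨ ¬S ∧ ¬T) ∧ ¬P ∨ ¬¬(S ∧ ¬T ∨ ¬S ∧ ¬T)
= ¬¬(S ∧ ¬T ∨ ¬S ∧ ¬T) ∧ ¬P ∨ ¬¬(S ∧ ¬T ∨ ¬S ∧ ¬T)   — double negation
= ¬¬(S ∧ ¬T ∨ ¬S ∧ ¬T)   — absorption
= ¬¬¬T   — distribution
= ¬T   — double negation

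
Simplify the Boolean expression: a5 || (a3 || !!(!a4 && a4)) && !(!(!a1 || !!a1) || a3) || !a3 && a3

a5

a5 || (a3 || !!(!a4 && a4)) && !(!(!a1 || !!a1) || a3) || !a3 && a3
= a5 || (a3 || !!(!a4 && a4)) && !(!(!a1 || !!a1) || a3)   — complement / identity
= a5 || (a3 || !!(!a4 && a4)) && !(a1 && !a1 || a3)   — De Morgan
= a5 || (a3 || !a4 && a4) && !(a1 && !a1 || a3)   — double negation
= a5 || (a3 || !a4 && a4) && !a3   — complement / identity
= a5 || a3 && !a3   — complement / identity
= a5   — complement / identity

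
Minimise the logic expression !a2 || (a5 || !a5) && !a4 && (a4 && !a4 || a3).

!a2 || (a5 || !a5) && !a4 && (a4 && !a4 || a3)
= !a2 || (a5 || !a5) && !a4 && a3   — complement / identity
= !a2 || !a4 && a3   — complement / identity

!a2 || !a4 && a3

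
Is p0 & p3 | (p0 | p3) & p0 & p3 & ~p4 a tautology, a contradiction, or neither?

p0 & p3 | (p0 | p3) & p0 & p3 & ~p4
= p0 & p3 | p0 & p3 & ~p4   — absorption
= p0 & p3   — absorption
This depends on p0, p3, so it is not a constant.

neither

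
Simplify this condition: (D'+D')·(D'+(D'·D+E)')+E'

D'+E'

(D'+D')·(D'+(D'·D+E)')+E'
= D'·(D'·D+E)'+D'+E'
= D'·E'+D'+E'
= D'+E'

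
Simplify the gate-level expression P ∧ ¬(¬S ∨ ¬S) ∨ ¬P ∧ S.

P ∧ ¬(¬S ∨ ¬S) ∨ ¬P ∧ S
= P ∧ S ∧ S ∨ ¬P ∧ S   (De Morgan)
= P ∧ S ∨ ¬P ∧ S   (idempotence)
= S   (distribution)

S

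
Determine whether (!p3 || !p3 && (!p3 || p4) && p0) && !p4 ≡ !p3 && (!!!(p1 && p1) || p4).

E1: (!p3 || !p3 && (!p3 || p4) && p0) && !p4
    = (!p3 || !p3 && p0) && !p4
    = !p3 && !p4
E2: !p3 && (!!!(p1 && p1) || p4)
    = !p3 && (!!!p1 || p4)
    = !p3 && (!p1 || p4)
These differ: at p0=0, p1=0, p3=0, p4=1, E1 = 0 but E2 = 1.

No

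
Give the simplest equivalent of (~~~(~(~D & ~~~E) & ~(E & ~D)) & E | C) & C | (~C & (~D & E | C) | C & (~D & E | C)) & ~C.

~D & E | C

(~~~(~(~D & ~~~E) & ~(E & ~D)) & E | C) & C | (~C & (~D & E | C) | C & (~D & E | C)) & ~C
= (~~~(~(~D & ~E) & ~(E & ~D)) & E | C) & C | (~C & (~D & E | C) | C & (~D & E | C)) & ~C   (double negation)
= (~~(~D & ~E | E & ~D) & E | C) & C | (~C & (~D & E | C) | C & (~D & E | C)) & ~C   (De Morgan)
= (~~~D & E | C) & C | (~C & (~D & E | C) | C & (~D & E | C)) & ~C   (distribution)
= (~~~D & E | C) & C | (~D & E | C) & ~C   (distribution)
= (~D & E | C) & C | (~D & E | C) & ~C   (double negation)
= ~D & E | C   (distribution)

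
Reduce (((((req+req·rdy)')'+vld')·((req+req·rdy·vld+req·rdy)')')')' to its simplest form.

req

(((((req+req·rdy)')'+vld')·((req+req·rdy·vld+req·rdy)')')')'
= (((((req+req·rdy)')'+vld')·((req+req·rdy)')')')'   (absorption)
= ((((req+req·rdy)')')')'   (absorption)
= ((req+req·rdy)')'   (double negation)
= (req')'   (absorption)
= req   (double negation)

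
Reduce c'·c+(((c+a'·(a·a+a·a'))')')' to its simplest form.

c'

c'·c+(((c+a'·(a·a+a·a'))')')'
= c'·c+(((c+a'·a)')')'   (distribution)
= c'·c+(c+a'·a)'   (double negation)
= (c+a'·a)'   (complement / identity)
= c'   (complement / identity)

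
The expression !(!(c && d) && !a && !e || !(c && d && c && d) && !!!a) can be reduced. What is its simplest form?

!(!(c && d) && !a && !e || !(c && d && c && d) && !!!a)
= !(!(c && d) && !a && !e || !(c && d && c && d) && !a)   [double negation]
= !(!(c && d) && !a && !e || !(c && d) && !a)   [idempotence]
= !(!(c && d) && !a)   [absorption]
= c && d || a   [De Morgan]

c && d || a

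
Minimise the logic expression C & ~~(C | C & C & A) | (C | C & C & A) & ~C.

C & ~~(C | C & C & A) | (C | C & C & A) & ~C
= C & (C | C & C & A) | (C | C & C & A) & ~C   (double negation)
= (C | C & C & A) & (C | ~C)   (distribution)
= (C | C & A) & (C | ~C)   (idempotence)
= C | C & A   (complement / identity)
= C   (absorption)

C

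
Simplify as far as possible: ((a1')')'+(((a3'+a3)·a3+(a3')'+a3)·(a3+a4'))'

((a1')')'+(((a3'+a3)·a3+(a3')'+a3)·(a3+a4'))'
= ((a1')')'+(((a3'+a3)·a3+a3+a3)·(a3+a4'))'
= ((a1')')'+(((a3'+a3)·a3+a3)·(a3+a4'))'
= a1'+(((a3'+a3)·a3+a3)·(a3+a4'))'
= a1'+((a3+a3)·(a3+a4'))'
= a1'+(a3+a3·a4')'
= a1'+a3'

a1'+a3'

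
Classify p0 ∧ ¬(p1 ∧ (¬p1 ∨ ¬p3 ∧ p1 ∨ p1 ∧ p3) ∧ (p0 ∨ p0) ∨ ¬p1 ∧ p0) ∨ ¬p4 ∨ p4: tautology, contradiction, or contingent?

p0 ∧ ¬(p1 ∧ (¬p1 ∨ ¬p3 ∧ p1 ∨ p1 ∧ p3) ∧ (p0 ∨ p0) ∨ ¬p1 ∧ p0) ∨ ¬p4 ∨ p4
= p0 ∧ ¬(p1 ∧ (¬p1 ∨ p1) ∧ (p0 ∨ p0) ∨ ¬p1 ∧ p0) ∨ ¬p4 ∨ p4
= p0 ∧ ¬(p1 ∧ (¬p1 ∨ p1) ∧ p0 ∨ ¬p1 ∧ p0) ∨ ¬p4 ∨ p4
= p0 ∧ ¬(p1 ∧ p0 ∨ ¬p1 ∧ p0) ∨ ¬p4 ∨ p4
= p0 ∧ ¬p0 ∨ ¬p4 ∨ p4
= ¬p4 ∨ p4
= True

tautology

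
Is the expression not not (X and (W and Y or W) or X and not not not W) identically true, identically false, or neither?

neither

not not (X and (W and Y or W) or X and not not not W)
= not not (X and (W and Y or W) or X and not W)   — double negation
= not not (X and W or X and not W)   — absorption
= X and W or X and not W   — double negation
= X   — distribution
This depends on X, so it is not a constant.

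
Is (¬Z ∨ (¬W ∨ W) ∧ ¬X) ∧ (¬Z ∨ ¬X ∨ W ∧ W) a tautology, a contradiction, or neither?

neither

(¬Z ∨ (¬W ∨ W) ∧ ¬X) ∧ (¬Z ∨ ¬X ∨ W ∧ W)
= (¬Z ∨ ¬X) ∧ (¬Z ∨ ¬X ∨ W ∧ W)   [complement / identity]
= (¬Z ∨ ¬X) ∧ (¬Z ∨ ¬X ∨ W)   [idempotence]
= ¬Z ∨ ¬X   [absorption]
This depends on X, Z, so it is not a constant.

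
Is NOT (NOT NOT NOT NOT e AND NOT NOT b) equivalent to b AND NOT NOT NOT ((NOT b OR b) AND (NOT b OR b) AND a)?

No

E1: NOT (NOT NOT NOT NOT e AND NOT NOT b)
    = NOT (NOT NOT e AND NOT NOT b)   (double negation)
    = NOT e OR NOT b   (De Morgan)
E2: b AND NOT NOT NOT ((NOT b OR b) AND (NOT b OR b) AND a)
    = b AND NOT NOT NOT ((NOT b OR b) AND a)   (complement / identity)
    = b AND NOT ((NOT b OR b) AND a)   (double negation)
    = b AND NOT a   (complement / identity)
These differ: at a=0, b=0, e=0, E1 = 1 but E2 = 0.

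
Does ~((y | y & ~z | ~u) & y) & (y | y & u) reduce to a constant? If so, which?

yes, False

~((y | y & ~z | ~u) & y) & (y | y & u)
= ~((y | ~u) & y) & (y | y & u)   — absorption
= ~((y | ~u) & y) & y   — absorption
= ~y & y   — absorption
= 0   — complement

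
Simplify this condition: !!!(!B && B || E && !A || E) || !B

!!!(!B && B || E && !A || E) || !B
= !!!(!B && B || E) || !B   [absorption]
= !(!B && B || E) || !B   [double negation]
= !E || !B   [complement / identity]

!E || !B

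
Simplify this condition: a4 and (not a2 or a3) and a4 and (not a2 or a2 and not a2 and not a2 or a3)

a4 and (not a2 or a3) and a4 and (not a2 or a2 and not a2 and not a2 or a3)
= a4 and (not a2 or a3) and a4 and (not a2 or a2 and not a2 or a3)   [idempotence]
= a4 and (not a2 or a3) and a4 and (not a2 or a3)   [complement / identity]
= a4 and (not a2 or a3)   [idempotence]

a4 and (not a2 or a3)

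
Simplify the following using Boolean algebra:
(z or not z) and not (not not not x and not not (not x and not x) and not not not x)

(z or not z) and not (not not not x and not not (not x and not x) and not not not x)
= (z or not z) and not (not not not x and not not not x and not not not x)   (idempotence)
= (z or not z) and not (not not not x and not not not x)   (idempotence)
= (z or not z) and (not not x or not not x)   (De Morgan)
= not not x or not not x   (complement / identity)
= not not x   (idempotence)
= x   (double negation)

x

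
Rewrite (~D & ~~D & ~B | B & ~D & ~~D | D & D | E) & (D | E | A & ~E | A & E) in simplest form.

D | E

(~D & ~~D & ~B | B & ~D & ~~D | D & D | E) & (D | E | A & ~E | A & E)
= (~D & ~~D & ~B | B & ~D & ~~D | D & D | E) & (D | E | A)
= (~D & ~~D | D & D | E) & (D | E | A)
= (~D & D | D & D | E) & (D | E | A)
= (D | E) & (D | E | A)
= D | E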